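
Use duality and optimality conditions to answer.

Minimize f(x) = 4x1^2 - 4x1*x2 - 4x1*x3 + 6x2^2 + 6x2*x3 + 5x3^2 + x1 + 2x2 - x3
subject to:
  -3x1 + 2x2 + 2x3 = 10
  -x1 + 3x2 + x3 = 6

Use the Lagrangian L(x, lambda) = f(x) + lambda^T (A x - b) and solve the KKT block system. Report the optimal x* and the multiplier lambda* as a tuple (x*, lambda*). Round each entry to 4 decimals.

Form the Lagrangian:
  L(x, lambda) = (1/2) x^T Q x + c^T x + lambda^T (A x - b)
Stationarity (grad_x L = 0): Q x + c + A^T lambda = 0.
Primal feasibility: A x = b.

This gives the KKT block system:
  [ Q   A^T ] [ x     ]   [-c ]
  [ A    0  ] [ lambda ] = [ b ]

Solving the linear system:
  x*      = (-2.4633, 1.1158, 0.1893)
  lambda* = (-6.4859, -4.4689)
  f(x*)   = 45.6257

x* = (-2.4633, 1.1158, 0.1893), lambda* = (-6.4859, -4.4689)


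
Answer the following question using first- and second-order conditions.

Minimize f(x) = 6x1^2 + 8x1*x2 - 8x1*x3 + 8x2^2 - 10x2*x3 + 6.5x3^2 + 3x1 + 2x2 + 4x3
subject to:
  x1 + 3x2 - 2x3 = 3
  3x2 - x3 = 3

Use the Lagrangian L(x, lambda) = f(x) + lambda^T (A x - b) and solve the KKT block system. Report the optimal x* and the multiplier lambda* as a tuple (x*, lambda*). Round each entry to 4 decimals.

Form the Lagrangian:
  L(x, lambda) = (1/2) x^T Q x + c^T x + lambda^T (A x - b)
Stationarity (grad_x L = 0): Q x + c + A^T lambda = 0.
Primal feasibility: A x = b.

This gives the KKT block system:
  [ Q   A^T ] [ x     ]   [-c ]
  [ A    0  ] [ lambda ] = [ b ]

Solving the linear system:
  x*      = (-1.1647, 0.6118, -1.1647)
  lambda* = (-3.2353, -1.4706)
  f(x*)   = 3.5941

x* = (-1.1647, 0.6118, -1.1647), lambda* = (-3.2353, -1.4706)


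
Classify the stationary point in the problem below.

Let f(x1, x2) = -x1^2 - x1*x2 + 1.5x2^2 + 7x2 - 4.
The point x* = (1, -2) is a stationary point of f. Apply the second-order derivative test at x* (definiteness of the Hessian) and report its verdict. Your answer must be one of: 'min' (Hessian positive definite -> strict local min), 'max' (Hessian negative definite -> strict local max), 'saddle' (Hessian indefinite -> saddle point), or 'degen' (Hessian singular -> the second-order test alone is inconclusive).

Compute the Hessian H = grad^2 f:
  H = [[-2, -1], [-1, 3]]
Verify stationarity: grad f(x*) = H x* + g = (0, 0).
Eigenvalues of H: -2.1926, 3.1926.
Eigenvalues have mixed signs, so H is indefinite -> x* is a saddle point.

saddle


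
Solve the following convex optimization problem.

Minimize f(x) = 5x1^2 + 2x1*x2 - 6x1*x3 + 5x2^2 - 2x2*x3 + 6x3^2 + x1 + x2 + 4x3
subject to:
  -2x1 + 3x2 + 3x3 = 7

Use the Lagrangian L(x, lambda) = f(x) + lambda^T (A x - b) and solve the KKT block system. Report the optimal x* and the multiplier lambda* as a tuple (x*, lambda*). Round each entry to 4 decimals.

Form the Lagrangian:
  L(x, lambda) = (1/2) x^T Q x + c^T x + lambda^T (A x - b)
Stationarity (grad_x L = 0): Q x + c + A^T lambda = 0.
Primal feasibility: A x = b.

This gives the KKT block system:
  [ Q   A^T ] [ x     ]   [-c ]
  [ A    0  ] [ lambda ] = [ b ]

Solving the linear system:
  x*      = (-0.8953, 1.3259, 0.4106)
  lambda* = (-3.8824)
  f(x*)   = 14.6247

x* = (-0.8953, 1.3259, 0.4106), lambda* = (-3.8824)


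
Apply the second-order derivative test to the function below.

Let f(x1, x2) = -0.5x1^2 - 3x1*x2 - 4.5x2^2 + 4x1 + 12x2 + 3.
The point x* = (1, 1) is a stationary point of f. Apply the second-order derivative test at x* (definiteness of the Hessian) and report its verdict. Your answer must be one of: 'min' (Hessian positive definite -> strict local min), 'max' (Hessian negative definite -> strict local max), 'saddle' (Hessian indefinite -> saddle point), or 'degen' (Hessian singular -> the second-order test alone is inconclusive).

Compute the Hessian H = grad^2 f:
  H = [[-1, -3], [-3, -9]]
Verify stationarity: grad f(x*) = H x* + g = (0, 0).
Eigenvalues of H: -10, 0.
H has a zero eigenvalue (singular; negative semidefinite but not definite), so H is neither positive definite, negative definite, nor indefinite. The second-order test alone is inconclusive -> degen.
(Indeed, f is constant along the null direction of H through x*, so x* is not a strict local extremum.)

degen


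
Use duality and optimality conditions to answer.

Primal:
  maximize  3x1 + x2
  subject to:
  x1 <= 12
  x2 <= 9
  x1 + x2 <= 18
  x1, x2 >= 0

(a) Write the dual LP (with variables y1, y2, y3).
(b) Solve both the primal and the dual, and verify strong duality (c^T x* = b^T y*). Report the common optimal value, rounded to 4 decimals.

The standard primal-dual pair for 'max c^T x s.t. A x <= b, x >= 0' is:
  Dual:  min b^T y  s.t.  A^T y >= c,  y >= 0.

So the dual LP is:
  minimize  12y1 + 9y2 + 18y3
  subject to:
    y1 + y3 >= 3
    y2 + y3 >= 1
    y1, y2, y3 >= 0

Solving the primal: x* = (12, 6).
  primal value c^T x* = 42.
Solving the dual: y* = (2, 0, 1).
  dual value b^T y* = 42.
Strong duality: c^T x* = b^T y*. Confirmed.

42


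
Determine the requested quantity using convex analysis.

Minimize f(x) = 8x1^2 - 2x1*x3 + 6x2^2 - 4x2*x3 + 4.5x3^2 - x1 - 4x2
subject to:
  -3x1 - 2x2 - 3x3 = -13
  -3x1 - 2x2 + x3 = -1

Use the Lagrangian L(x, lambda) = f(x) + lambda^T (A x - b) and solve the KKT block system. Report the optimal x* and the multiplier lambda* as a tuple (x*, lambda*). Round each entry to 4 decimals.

Form the Lagrangian:
  L(x, lambda) = (1/2) x^T Q x + c^T x + lambda^T (A x - b)
Stationarity (grad_x L = 0): Q x + c + A^T lambda = 0.
Primal feasibility: A x = b.

This gives the KKT block system:
  [ Q   A^T ] [ x     ]   [-c ]
  [ A    0  ] [ lambda ] = [ b ]

Solving the linear system:
  x*      = (0.4419, 1.3372, 3)
  lambda* = (5.1977, -5.1744)
  f(x*)   = 28.3023

x* = (0.4419, 1.3372, 3), lambda* = (5.1977, -5.1744)


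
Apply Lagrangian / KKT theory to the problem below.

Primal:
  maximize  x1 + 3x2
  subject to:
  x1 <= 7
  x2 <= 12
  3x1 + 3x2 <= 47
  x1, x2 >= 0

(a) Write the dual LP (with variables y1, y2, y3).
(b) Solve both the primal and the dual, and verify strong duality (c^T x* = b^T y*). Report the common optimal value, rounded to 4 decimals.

The standard primal-dual pair for 'max c^T x s.t. A x <= b, x >= 0' is:
  Dual:  min b^T y  s.t.  A^T y >= c,  y >= 0.

So the dual LP is:
  minimize  7y1 + 12y2 + 47y3
  subject to:
    y1 + 3y3 >= 1
    y2 + 3y3 >= 3
    y1, y2, y3 >= 0

Solving the primal: x* = (3.6667, 12).
  primal value c^T x* = 39.6667.
Solving the dual: y* = (0, 2, 0.3333).
  dual value b^T y* = 39.6667.
Strong duality: c^T x* = b^T y*. Confirmed.

39.6667


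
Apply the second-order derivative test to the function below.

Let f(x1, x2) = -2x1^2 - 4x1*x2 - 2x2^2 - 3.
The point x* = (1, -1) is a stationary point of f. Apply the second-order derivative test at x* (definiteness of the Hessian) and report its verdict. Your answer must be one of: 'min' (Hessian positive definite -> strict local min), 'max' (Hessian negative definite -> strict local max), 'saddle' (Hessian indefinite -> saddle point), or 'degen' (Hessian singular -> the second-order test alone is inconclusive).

Compute the Hessian H = grad^2 f:
  H = [[-4, -4], [-4, -4]]
Verify stationarity: grad f(x*) = H x* + g = (0, 0).
Eigenvalues of H: -8, 0.
H has a zero eigenvalue (singular; negative semidefinite but not definite), so H is neither positive definite, negative definite, nor indefinite. The second-order test alone is inconclusive -> degen.
(Indeed, f is constant along the null direction of H through x*, so x* is not a strict local extremum.)

degen


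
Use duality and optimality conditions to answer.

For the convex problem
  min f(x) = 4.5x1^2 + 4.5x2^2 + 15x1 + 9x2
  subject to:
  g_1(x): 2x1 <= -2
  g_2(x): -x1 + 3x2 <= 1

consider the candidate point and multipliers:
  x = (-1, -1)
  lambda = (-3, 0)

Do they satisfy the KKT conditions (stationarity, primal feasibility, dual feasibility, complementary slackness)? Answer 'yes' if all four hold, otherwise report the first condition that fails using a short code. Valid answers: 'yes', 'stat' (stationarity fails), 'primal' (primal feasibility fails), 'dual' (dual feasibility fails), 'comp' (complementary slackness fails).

Gradient of f: grad f(x) = Q x + c = (6, 0)
Constraint values g_i(x) = a_i^T x - b_i:
  g_1((-1, -1)) = 0
  g_2((-1, -1)) = -3
Stationarity residual: grad f(x) + sum_i lambda_i a_i = (0, 0)
  -> stationarity OK
Primal feasibility (all g_i <= 0): OK
Dual feasibility (all lambda_i >= 0): FAILS
Complementary slackness (lambda_i * g_i(x) = 0 for all i): OK

Verdict: the first failing condition is dual_feasibility -> dual.

dual


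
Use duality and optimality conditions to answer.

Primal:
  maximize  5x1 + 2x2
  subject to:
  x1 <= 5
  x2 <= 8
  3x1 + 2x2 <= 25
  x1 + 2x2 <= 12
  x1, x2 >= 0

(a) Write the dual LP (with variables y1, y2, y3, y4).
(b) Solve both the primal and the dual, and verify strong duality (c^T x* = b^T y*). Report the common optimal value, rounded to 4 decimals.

The standard primal-dual pair for 'max c^T x s.t. A x <= b, x >= 0' is:
  Dual:  min b^T y  s.t.  A^T y >= c,  y >= 0.

So the dual LP is:
  minimize  5y1 + 8y2 + 25y3 + 12y4
  subject to:
    y1 + 3y3 + y4 >= 5
    y2 + 2y3 + 2y4 >= 2
    y1, y2, y3, y4 >= 0

Solving the primal: x* = (5, 3.5).
  primal value c^T x* = 32.
Solving the dual: y* = (4, 0, 0, 1).
  dual value b^T y* = 32.
Strong duality: c^T x* = b^T y*. Confirmed.

32


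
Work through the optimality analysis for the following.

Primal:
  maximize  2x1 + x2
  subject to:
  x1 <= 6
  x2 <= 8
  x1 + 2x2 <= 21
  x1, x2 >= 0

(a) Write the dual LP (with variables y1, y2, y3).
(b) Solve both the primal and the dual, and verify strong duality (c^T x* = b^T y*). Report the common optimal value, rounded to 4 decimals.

The standard primal-dual pair for 'max c^T x s.t. A x <= b, x >= 0' is:
  Dual:  min b^T y  s.t.  A^T y >= c,  y >= 0.

So the dual LP is:
  minimize  6y1 + 8y2 + 21y3
  subject to:
    y1 + y3 >= 2
    y2 + 2y3 >= 1
    y1, y2, y3 >= 0

Solving the primal: x* = (6, 7.5).
  primal value c^T x* = 19.5.
Solving the dual: y* = (1.5, 0, 0.5).
  dual value b^T y* = 19.5.
Strong duality: c^T x* = b^T y*. Confirmed.

19.5


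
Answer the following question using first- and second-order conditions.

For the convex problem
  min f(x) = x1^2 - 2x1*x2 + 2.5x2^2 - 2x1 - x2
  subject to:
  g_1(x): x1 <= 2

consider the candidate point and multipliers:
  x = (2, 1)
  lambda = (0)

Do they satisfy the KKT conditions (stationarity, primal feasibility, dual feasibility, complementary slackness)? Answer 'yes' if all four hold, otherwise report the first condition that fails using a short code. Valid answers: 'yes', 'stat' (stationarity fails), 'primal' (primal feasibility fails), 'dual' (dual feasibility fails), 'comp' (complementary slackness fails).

Gradient of f: grad f(x) = Q x + c = (0, 0)
Constraint values g_i(x) = a_i^T x - b_i:
  g_1((2, 1)) = 0
Stationarity residual: grad f(x) + sum_i lambda_i a_i = (0, 0)
  -> stationarity OK
Primal feasibility (all g_i <= 0): OK
Dual feasibility (all lambda_i >= 0): OK
Complementary slackness (lambda_i * g_i(x) = 0 for all i): OK

Verdict: yes, KKT holds.

yes


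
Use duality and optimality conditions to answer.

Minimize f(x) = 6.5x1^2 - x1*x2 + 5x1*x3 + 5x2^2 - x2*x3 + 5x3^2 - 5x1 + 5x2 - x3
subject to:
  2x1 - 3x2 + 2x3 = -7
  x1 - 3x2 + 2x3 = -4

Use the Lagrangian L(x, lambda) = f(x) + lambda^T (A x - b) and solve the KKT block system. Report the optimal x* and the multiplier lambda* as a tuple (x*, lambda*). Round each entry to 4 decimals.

Form the Lagrangian:
  L(x, lambda) = (1/2) x^T Q x + c^T x + lambda^T (A x - b)
Stationarity (grad_x L = 0): Q x + c + A^T lambda = 0.
Primal feasibility: A x = b.

This gives the KKT block system:
  [ Q   A^T ] [ x     ]   [-c ]
  [ A    0  ] [ lambda ] = [ b ]

Solving the linear system:
  x*      = (-3, 0.7797, 0.6695)
  lambda* = (36.3898, -31.3475)
  f(x*)   = 73.7839

x* = (-3, 0.7797, 0.6695), lambda* = (36.3898, -31.3475)


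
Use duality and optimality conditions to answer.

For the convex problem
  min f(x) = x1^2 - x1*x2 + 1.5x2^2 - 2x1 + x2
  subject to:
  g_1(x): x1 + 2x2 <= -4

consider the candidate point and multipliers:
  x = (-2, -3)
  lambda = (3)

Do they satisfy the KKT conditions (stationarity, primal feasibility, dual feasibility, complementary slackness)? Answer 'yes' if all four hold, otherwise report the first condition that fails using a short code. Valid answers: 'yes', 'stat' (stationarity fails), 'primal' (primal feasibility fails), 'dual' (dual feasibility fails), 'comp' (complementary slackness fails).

Gradient of f: grad f(x) = Q x + c = (-3, -6)
Constraint values g_i(x) = a_i^T x - b_i:
  g_1((-2, -3)) = -4
Stationarity residual: grad f(x) + sum_i lambda_i a_i = (0, 0)
  -> stationarity OK
Primal feasibility (all g_i <= 0): OK
Dual feasibility (all lambda_i >= 0): OK
Complementary slackness (lambda_i * g_i(x) = 0 for all i): FAILS

Verdict: the first failing condition is complementary_slackness -> comp.

comp


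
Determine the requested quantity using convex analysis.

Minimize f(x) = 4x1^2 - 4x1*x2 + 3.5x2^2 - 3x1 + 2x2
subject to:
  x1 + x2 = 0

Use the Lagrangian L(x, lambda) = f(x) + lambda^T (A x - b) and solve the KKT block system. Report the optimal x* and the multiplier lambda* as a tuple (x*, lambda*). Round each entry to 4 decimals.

Form the Lagrangian:
  L(x, lambda) = (1/2) x^T Q x + c^T x + lambda^T (A x - b)
Stationarity (grad_x L = 0): Q x + c + A^T lambda = 0.
Primal feasibility: A x = b.

This gives the KKT block system:
  [ Q   A^T ] [ x     ]   [-c ]
  [ A    0  ] [ lambda ] = [ b ]

Solving the linear system:
  x*      = (0.2174, -0.2174)
  lambda* = (0.3913)
  f(x*)   = -0.5435

x* = (0.2174, -0.2174), lambda* = (0.3913)


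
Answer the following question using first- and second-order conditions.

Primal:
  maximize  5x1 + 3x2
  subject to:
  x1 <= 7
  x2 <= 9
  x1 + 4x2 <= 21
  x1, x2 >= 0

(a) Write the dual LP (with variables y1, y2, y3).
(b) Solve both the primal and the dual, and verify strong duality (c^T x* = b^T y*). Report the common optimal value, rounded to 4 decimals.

The standard primal-dual pair for 'max c^T x s.t. A x <= b, x >= 0' is:
  Dual:  min b^T y  s.t.  A^T y >= c,  y >= 0.

So the dual LP is:
  minimize  7y1 + 9y2 + 21y3
  subject to:
    y1 + y3 >= 5
    y2 + 4y3 >= 3
    y1, y2, y3 >= 0

Solving the primal: x* = (7, 3.5).
  primal value c^T x* = 45.5.
Solving the dual: y* = (4.25, 0, 0.75).
  dual value b^T y* = 45.5.
Strong duality: c^T x* = b^T y*. Confirmed.

45.5


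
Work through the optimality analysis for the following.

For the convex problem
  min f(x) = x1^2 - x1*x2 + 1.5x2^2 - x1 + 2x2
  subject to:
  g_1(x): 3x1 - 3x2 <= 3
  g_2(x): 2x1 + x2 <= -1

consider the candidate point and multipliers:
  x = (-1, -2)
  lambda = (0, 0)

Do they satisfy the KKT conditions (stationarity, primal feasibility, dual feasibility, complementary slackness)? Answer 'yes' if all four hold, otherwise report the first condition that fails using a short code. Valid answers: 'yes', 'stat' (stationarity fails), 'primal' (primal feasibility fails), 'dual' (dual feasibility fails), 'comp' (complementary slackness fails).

Gradient of f: grad f(x) = Q x + c = (-1, -3)
Constraint values g_i(x) = a_i^T x - b_i:
  g_1((-1, -2)) = 0
  g_2((-1, -2)) = -3
Stationarity residual: grad f(x) + sum_i lambda_i a_i = (-1, -3)
  -> stationarity FAILS
Primal feasibility (all g_i <= 0): OK
Dual feasibility (all lambda_i >= 0): OK
Complementary slackness (lambda_i * g_i(x) = 0 for all i): OK

Verdict: the first failing condition is stationarity -> stat.

stat


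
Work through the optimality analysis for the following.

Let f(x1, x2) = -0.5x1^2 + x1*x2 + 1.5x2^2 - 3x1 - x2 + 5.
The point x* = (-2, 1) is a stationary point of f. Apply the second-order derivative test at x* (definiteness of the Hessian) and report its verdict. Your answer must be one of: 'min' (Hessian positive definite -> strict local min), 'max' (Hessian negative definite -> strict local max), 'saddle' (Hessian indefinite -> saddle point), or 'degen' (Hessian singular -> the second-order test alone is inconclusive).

Compute the Hessian H = grad^2 f:
  H = [[-1, 1], [1, 3]]
Verify stationarity: grad f(x*) = H x* + g = (0, 0).
Eigenvalues of H: -1.2361, 3.2361.
Eigenvalues have mixed signs, so H is indefinite -> x* is a saddle point.

saddle


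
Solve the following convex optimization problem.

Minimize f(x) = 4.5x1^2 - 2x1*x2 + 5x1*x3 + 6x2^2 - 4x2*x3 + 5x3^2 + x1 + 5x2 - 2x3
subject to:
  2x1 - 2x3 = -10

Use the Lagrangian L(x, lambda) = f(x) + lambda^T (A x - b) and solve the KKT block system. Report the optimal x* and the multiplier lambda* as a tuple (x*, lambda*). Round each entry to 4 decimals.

Form the Lagrangian:
  L(x, lambda) = (1/2) x^T Q x + c^T x + lambda^T (A x - b)
Stationarity (grad_x L = 0): Q x + c + A^T lambda = 0.
Primal feasibility: A x = b.

This gives the KKT block system:
  [ Q   A^T ] [ x     ]   [-c ]
  [ A    0  ] [ lambda ] = [ b ]

Solving the linear system:
  x*      = (-2.5577, -0.0288, 2.4423)
  lambda* = (4.875)
  f(x*)   = 20.5817

x* = (-2.5577, -0.0288, 2.4423), lambda* = (4.875)


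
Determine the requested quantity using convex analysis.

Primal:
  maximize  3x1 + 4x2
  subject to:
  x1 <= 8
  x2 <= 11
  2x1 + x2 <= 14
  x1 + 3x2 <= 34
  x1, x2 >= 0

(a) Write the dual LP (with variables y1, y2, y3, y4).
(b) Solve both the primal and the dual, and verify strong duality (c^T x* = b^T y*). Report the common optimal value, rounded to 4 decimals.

The standard primal-dual pair for 'max c^T x s.t. A x <= b, x >= 0' is:
  Dual:  min b^T y  s.t.  A^T y >= c,  y >= 0.

So the dual LP is:
  minimize  8y1 + 11y2 + 14y3 + 34y4
  subject to:
    y1 + 2y3 + y4 >= 3
    y2 + y3 + 3y4 >= 4
    y1, y2, y3, y4 >= 0

Solving the primal: x* = (1.6, 10.8).
  primal value c^T x* = 48.
Solving the dual: y* = (0, 0, 1, 1).
  dual value b^T y* = 48.
Strong duality: c^T x* = b^T y*. Confirmed.

48


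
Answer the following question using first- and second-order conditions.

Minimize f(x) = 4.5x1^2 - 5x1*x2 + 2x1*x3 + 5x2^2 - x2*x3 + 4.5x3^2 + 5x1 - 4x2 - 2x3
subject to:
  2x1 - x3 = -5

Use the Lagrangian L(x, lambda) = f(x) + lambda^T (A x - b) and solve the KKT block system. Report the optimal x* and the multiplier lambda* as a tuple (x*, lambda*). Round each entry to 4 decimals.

Form the Lagrangian:
  L(x, lambda) = (1/2) x^T Q x + c^T x + lambda^T (A x - b)
Stationarity (grad_x L = 0): Q x + c + A^T lambda = 0.
Primal feasibility: A x = b.

This gives the KKT block system:
  [ Q   A^T ] [ x     ]   [-c ]
  [ A    0  ] [ lambda ] = [ b ]

Solving the linear system:
  x*      = (-1.9688, -0.4782, 1.0624)
  lambda* = (4.1019)
  f(x*)   = 5.2266

x* = (-1.9688, -0.4782, 1.0624), lambda* = (4.1019)


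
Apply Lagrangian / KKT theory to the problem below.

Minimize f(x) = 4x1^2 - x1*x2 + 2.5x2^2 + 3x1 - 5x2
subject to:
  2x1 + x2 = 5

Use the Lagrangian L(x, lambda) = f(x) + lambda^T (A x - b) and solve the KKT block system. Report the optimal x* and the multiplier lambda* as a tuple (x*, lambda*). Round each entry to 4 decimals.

Form the Lagrangian:
  L(x, lambda) = (1/2) x^T Q x + c^T x + lambda^T (A x - b)
Stationarity (grad_x L = 0): Q x + c + A^T lambda = 0.
Primal feasibility: A x = b.

This gives the KKT block system:
  [ Q   A^T ] [ x     ]   [-c ]
  [ A    0  ] [ lambda ] = [ b ]

Solving the linear system:
  x*      = (1.3125, 2.375)
  lambda* = (-5.5625)
  f(x*)   = 9.9375

x* = (1.3125, 2.375), lambda* = (-5.5625)


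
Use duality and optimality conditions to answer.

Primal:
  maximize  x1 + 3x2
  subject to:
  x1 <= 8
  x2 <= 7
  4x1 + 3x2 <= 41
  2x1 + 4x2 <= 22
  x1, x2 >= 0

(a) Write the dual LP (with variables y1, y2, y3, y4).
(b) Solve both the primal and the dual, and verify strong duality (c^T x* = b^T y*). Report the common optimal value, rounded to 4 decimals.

The standard primal-dual pair for 'max c^T x s.t. A x <= b, x >= 0' is:
  Dual:  min b^T y  s.t.  A^T y >= c,  y >= 0.

So the dual LP is:
  minimize  8y1 + 7y2 + 41y3 + 22y4
  subject to:
    y1 + 4y3 + 2y4 >= 1
    y2 + 3y3 + 4y4 >= 3
    y1, y2, y3, y4 >= 0

Solving the primal: x* = (0, 5.5).
  primal value c^T x* = 16.5.
Solving the dual: y* = (0, 0, 0, 0.75).
  dual value b^T y* = 16.5.
Strong duality: c^T x* = b^T y*. Confirmed.

16.5


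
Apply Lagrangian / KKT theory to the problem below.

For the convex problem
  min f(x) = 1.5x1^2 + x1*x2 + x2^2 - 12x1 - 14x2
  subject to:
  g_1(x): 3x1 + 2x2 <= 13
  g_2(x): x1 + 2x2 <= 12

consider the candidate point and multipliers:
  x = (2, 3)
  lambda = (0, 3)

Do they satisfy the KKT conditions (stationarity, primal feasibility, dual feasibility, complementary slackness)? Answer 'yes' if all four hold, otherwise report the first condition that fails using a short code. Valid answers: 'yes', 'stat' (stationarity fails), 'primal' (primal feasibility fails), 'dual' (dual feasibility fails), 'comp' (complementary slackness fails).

Gradient of f: grad f(x) = Q x + c = (-3, -6)
Constraint values g_i(x) = a_i^T x - b_i:
  g_1((2, 3)) = -1
  g_2((2, 3)) = -4
Stationarity residual: grad f(x) + sum_i lambda_i a_i = (0, 0)
  -> stationarity OK
Primal feasibility (all g_i <= 0): OK
Dual feasibility (all lambda_i >= 0): OK
Complementary slackness (lambda_i * g_i(x) = 0 for all i): FAILS

Verdict: the first failing condition is complementary_slackness -> comp.

comp


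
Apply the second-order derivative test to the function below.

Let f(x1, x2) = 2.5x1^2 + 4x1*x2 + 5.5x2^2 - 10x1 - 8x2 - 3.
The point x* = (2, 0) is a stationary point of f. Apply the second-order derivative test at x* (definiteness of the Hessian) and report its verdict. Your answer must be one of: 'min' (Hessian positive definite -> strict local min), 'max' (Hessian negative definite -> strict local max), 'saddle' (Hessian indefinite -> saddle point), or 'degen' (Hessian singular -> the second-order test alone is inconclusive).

Compute the Hessian H = grad^2 f:
  H = [[5, 4], [4, 11]]
Verify stationarity: grad f(x*) = H x* + g = (0, 0).
Eigenvalues of H: 3, 13.
Both eigenvalues > 0, so H is positive definite -> x* is a strict local min.

min


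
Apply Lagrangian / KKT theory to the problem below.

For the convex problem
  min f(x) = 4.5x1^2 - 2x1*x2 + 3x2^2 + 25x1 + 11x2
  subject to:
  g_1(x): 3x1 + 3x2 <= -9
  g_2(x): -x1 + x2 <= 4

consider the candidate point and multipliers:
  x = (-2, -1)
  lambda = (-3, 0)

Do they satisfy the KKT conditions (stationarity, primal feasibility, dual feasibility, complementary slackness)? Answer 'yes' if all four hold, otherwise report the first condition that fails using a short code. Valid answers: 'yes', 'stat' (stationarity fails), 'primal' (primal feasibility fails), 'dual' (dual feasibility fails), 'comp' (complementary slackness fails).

Gradient of f: grad f(x) = Q x + c = (9, 9)
Constraint values g_i(x) = a_i^T x - b_i:
  g_1((-2, -1)) = 0
  g_2((-2, -1)) = -3
Stationarity residual: grad f(x) + sum_i lambda_i a_i = (0, 0)
  -> stationarity OK
Primal feasibility (all g_i <= 0): OK
Dual feasibility (all lambda_i >= 0): FAILS
Complementary slackness (lambda_i * g_i(x) = 0 for all i): OK

Verdict: the first failing condition is dual_feasibility -> dual.

dual


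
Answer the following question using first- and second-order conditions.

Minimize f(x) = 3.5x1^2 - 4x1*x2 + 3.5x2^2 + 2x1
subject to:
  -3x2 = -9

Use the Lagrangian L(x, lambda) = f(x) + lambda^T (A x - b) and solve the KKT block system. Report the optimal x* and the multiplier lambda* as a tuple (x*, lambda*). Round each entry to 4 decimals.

Form the Lagrangian:
  L(x, lambda) = (1/2) x^T Q x + c^T x + lambda^T (A x - b)
Stationarity (grad_x L = 0): Q x + c + A^T lambda = 0.
Primal feasibility: A x = b.

This gives the KKT block system:
  [ Q   A^T ] [ x     ]   [-c ]
  [ A    0  ] [ lambda ] = [ b ]

Solving the linear system:
  x*      = (1.4286, 3)
  lambda* = (5.0952)
  f(x*)   = 24.3571

x* = (1.4286, 3), lambda* = (5.0952)


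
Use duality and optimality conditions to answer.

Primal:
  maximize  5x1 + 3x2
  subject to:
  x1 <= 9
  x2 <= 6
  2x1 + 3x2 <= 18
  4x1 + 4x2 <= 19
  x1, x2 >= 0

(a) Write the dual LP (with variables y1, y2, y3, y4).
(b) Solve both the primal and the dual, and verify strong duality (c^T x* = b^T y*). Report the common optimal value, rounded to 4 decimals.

The standard primal-dual pair for 'max c^T x s.t. A x <= b, x >= 0' is:
  Dual:  min b^T y  s.t.  A^T y >= c,  y >= 0.

So the dual LP is:
  minimize  9y1 + 6y2 + 18y3 + 19y4
  subject to:
    y1 + 2y3 + 4y4 >= 5
    y2 + 3y3 + 4y4 >= 3
    y1, y2, y3, y4 >= 0

Solving the primal: x* = (4.75, 0).
  primal value c^T x* = 23.75.
Solving the dual: y* = (0, 0, 0, 1.25).
  dual value b^T y* = 23.75.
Strong duality: c^T x* = b^T y*. Confirmed.

23.75


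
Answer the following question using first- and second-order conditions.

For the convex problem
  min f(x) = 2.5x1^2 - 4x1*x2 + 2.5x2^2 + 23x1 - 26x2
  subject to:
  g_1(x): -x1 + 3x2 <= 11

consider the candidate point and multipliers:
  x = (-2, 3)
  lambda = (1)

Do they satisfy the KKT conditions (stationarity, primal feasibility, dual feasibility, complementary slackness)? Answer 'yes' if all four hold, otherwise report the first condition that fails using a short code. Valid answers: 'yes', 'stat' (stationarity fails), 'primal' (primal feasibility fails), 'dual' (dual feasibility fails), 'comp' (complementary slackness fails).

Gradient of f: grad f(x) = Q x + c = (1, -3)
Constraint values g_i(x) = a_i^T x - b_i:
  g_1((-2, 3)) = 0
Stationarity residual: grad f(x) + sum_i lambda_i a_i = (0, 0)
  -> stationarity OK
Primal feasibility (all g_i <= 0): OK
Dual feasibility (all lambda_i >= 0): OK
Complementary slackness (lambda_i * g_i(x) = 0 for all i): OK

Verdict: yes, KKT holds.

yes


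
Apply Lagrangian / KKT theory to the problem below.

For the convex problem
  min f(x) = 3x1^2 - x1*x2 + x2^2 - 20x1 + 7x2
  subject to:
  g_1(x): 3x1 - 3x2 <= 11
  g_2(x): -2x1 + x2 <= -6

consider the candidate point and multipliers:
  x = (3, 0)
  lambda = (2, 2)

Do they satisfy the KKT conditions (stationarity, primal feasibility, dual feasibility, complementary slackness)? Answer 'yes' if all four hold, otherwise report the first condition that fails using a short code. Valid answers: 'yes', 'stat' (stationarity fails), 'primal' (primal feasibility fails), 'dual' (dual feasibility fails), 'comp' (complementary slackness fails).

Gradient of f: grad f(x) = Q x + c = (-2, 4)
Constraint values g_i(x) = a_i^T x - b_i:
  g_1((3, 0)) = -2
  g_2((3, 0)) = 0
Stationarity residual: grad f(x) + sum_i lambda_i a_i = (0, 0)
  -> stationarity OK
Primal feasibility (all g_i <= 0): OK
Dual feasibility (all lambda_i >= 0): OK
Complementary slackness (lambda_i * g_i(x) = 0 for all i): FAILS

Verdict: the first failing condition is complementary_slackness -> comp.

comp


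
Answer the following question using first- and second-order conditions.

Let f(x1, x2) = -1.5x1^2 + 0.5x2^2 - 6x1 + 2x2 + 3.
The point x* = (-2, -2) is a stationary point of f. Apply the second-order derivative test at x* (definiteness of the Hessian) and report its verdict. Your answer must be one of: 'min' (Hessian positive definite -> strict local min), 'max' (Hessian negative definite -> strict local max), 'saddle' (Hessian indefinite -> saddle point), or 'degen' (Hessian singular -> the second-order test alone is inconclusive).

Compute the Hessian H = grad^2 f:
  H = [[-3, 0], [0, 1]]
Verify stationarity: grad f(x*) = H x* + g = (0, 0).
Eigenvalues of H: -3, 1.
Eigenvalues have mixed signs, so H is indefinite -> x* is a saddle point.

saddle


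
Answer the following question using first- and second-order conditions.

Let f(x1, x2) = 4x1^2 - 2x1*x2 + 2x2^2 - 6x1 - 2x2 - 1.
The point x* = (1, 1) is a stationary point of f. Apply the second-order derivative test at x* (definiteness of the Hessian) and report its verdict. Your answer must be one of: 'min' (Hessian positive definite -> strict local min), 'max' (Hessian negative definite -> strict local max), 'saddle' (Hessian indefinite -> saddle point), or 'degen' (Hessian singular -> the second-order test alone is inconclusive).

Compute the Hessian H = grad^2 f:
  H = [[8, -2], [-2, 4]]
Verify stationarity: grad f(x*) = H x* + g = (0, 0).
Eigenvalues of H: 3.1716, 8.8284.
Both eigenvalues > 0, so H is positive definite -> x* is a strict local min.

min


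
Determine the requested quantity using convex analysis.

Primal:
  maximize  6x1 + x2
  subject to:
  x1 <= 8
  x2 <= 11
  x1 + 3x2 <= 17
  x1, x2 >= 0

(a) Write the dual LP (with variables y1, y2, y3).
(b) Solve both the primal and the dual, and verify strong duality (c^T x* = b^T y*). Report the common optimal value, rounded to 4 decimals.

The standard primal-dual pair for 'max c^T x s.t. A x <= b, x >= 0' is:
  Dual:  min b^T y  s.t.  A^T y >= c,  y >= 0.

So the dual LP is:
  minimize  8y1 + 11y2 + 17y3
  subject to:
    y1 + y3 >= 6
    y2 + 3y3 >= 1
    y1, y2, y3 >= 0

Solving the primal: x* = (8, 3).
  primal value c^T x* = 51.
Solving the dual: y* = (5.6667, 0, 0.3333).
  dual value b^T y* = 51.
Strong duality: c^T x* = b^T y*. Confirmed.

51


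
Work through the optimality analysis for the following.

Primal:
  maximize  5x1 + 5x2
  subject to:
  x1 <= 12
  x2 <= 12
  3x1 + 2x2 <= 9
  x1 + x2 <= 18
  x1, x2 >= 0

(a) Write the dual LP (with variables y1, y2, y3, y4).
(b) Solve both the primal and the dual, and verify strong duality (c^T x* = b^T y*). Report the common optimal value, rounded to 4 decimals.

The standard primal-dual pair for 'max c^T x s.t. A x <= b, x >= 0' is:
  Dual:  min b^T y  s.t.  A^T y >= c,  y >= 0.

So the dual LP is:
  minimize  12y1 + 12y2 + 9y3 + 18y4
  subject to:
    y1 + 3y3 + y4 >= 5
    y2 + 2y3 + y4 >= 5
    y1, y2, y3, y4 >= 0

Solving the primal: x* = (0, 4.5).
  primal value c^T x* = 22.5.
Solving the dual: y* = (0, 0, 2.5, 0).
  dual value b^T y* = 22.5.
Strong duality: c^T x* = b^T y*. Confirmed.

22.5


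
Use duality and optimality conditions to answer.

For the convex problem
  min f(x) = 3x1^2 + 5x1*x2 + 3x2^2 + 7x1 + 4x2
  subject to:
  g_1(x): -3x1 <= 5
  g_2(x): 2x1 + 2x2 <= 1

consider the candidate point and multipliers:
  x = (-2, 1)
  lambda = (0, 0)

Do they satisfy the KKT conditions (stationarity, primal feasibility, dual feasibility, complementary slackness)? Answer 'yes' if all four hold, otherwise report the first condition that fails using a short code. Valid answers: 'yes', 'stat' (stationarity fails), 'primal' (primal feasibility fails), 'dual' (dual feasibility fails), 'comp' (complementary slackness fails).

Gradient of f: grad f(x) = Q x + c = (0, 0)
Constraint values g_i(x) = a_i^T x - b_i:
  g_1((-2, 1)) = 1
  g_2((-2, 1)) = -3
Stationarity residual: grad f(x) + sum_i lambda_i a_i = (0, 0)
  -> stationarity OK
Primal feasibility (all g_i <= 0): FAILS
Dual feasibility (all lambda_i >= 0): OK
Complementary slackness (lambda_i * g_i(x) = 0 for all i): OK

Verdict: the first failing condition is primal_feasibility -> primal.

primal


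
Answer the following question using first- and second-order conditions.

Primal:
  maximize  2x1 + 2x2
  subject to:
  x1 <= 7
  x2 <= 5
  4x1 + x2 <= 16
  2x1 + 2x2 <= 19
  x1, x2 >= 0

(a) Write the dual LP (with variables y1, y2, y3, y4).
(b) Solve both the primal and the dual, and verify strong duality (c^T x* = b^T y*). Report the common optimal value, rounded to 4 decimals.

The standard primal-dual pair for 'max c^T x s.t. A x <= b, x >= 0' is:
  Dual:  min b^T y  s.t.  A^T y >= c,  y >= 0.

So the dual LP is:
  minimize  7y1 + 5y2 + 16y3 + 19y4
  subject to:
    y1 + 4y3 + 2y4 >= 2
    y2 + y3 + 2y4 >= 2
    y1, y2, y3, y4 >= 0

Solving the primal: x* = (2.75, 5).
  primal value c^T x* = 15.5.
Solving the dual: y* = (0, 1.5, 0.5, 0).
  dual value b^T y* = 15.5.
Strong duality: c^T x* = b^T y*. Confirmed.

15.5


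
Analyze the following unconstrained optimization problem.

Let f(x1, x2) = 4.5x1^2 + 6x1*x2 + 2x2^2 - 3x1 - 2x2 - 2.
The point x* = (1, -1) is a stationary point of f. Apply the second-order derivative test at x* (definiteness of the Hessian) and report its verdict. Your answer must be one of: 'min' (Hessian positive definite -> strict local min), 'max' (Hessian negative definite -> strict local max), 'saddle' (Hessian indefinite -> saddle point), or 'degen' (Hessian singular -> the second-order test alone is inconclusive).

Compute the Hessian H = grad^2 f:
  H = [[9, 6], [6, 4]]
Verify stationarity: grad f(x*) = H x* + g = (0, 0).
Eigenvalues of H: 0, 13.
H has a zero eigenvalue (singular; positive semidefinite but not definite), so H is neither positive definite, negative definite, nor indefinite. The second-order test alone is inconclusive -> degen.
(Indeed, f is constant along the null direction of H through x*, so x* is not a strict local extremum.)

degen


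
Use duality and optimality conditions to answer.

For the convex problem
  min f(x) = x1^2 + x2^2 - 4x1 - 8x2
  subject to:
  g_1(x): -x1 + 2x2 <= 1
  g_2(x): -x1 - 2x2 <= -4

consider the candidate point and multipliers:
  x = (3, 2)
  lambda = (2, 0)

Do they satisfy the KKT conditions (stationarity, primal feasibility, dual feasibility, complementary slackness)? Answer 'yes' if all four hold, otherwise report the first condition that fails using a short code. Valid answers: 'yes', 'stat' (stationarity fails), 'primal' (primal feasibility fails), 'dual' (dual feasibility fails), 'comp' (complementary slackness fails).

Gradient of f: grad f(x) = Q x + c = (2, -4)
Constraint values g_i(x) = a_i^T x - b_i:
  g_1((3, 2)) = 0
  g_2((3, 2)) = -3
Stationarity residual: grad f(x) + sum_i lambda_i a_i = (0, 0)
  -> stationarity OK
Primal feasibility (all g_i <= 0): OK
Dual feasibility (all lambda_i >= 0): OK
Complementary slackness (lambda_i * g_i(x) = 0 for all i): OK

Verdict: yes, KKT holds.

yes


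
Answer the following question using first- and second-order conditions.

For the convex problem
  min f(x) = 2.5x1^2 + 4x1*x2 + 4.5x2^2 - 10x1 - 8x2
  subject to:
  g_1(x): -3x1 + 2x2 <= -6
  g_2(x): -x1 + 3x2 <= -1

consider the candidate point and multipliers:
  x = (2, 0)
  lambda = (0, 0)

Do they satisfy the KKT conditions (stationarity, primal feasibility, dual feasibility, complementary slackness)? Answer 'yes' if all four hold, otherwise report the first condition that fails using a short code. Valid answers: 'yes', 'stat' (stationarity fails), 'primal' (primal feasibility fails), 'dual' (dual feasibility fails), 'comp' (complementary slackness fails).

Gradient of f: grad f(x) = Q x + c = (0, 0)
Constraint values g_i(x) = a_i^T x - b_i:
  g_1((2, 0)) = 0
  g_2((2, 0)) = -1
Stationarity residual: grad f(x) + sum_i lambda_i a_i = (0, 0)
  -> stationarity OK
Primal feasibility (all g_i <= 0): OK
Dual feasibility (all lambda_i >= 0): OK
Complementary slackness (lambda_i * g_i(x) = 0 for all i): OK

Verdict: yes, KKT holds.

yes


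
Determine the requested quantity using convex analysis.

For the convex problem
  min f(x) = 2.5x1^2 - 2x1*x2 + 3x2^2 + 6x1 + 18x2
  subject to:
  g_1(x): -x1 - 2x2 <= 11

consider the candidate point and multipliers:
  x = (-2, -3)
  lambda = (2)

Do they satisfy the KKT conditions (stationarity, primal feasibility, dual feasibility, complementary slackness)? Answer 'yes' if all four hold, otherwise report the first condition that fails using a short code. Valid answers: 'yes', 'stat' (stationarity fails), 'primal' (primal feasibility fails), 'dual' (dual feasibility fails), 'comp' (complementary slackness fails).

Gradient of f: grad f(x) = Q x + c = (2, 4)
Constraint values g_i(x) = a_i^T x - b_i:
  g_1((-2, -3)) = -3
Stationarity residual: grad f(x) + sum_i lambda_i a_i = (0, 0)
  -> stationarity OK
Primal feasibility (all g_i <= 0): OK
Dual feasibility (all lambda_i >= 0): OK
Complementary slackness (lambda_i * g_i(x) = 0 for all i): FAILS

Verdict: the first failing condition is complementary_slackness -> comp.

comp


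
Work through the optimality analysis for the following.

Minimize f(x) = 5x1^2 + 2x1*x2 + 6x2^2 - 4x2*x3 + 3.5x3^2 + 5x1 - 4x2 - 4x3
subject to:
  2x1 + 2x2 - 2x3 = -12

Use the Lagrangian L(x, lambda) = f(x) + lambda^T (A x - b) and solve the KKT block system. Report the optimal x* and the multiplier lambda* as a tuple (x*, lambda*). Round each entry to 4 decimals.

Form the Lagrangian:
  L(x, lambda) = (1/2) x^T Q x + c^T x + lambda^T (A x - b)
Stationarity (grad_x L = 0): Q x + c + A^T lambda = 0.
Primal feasibility: A x = b.

This gives the KKT block system:
  [ Q   A^T ] [ x     ]   [-c ]
  [ A    0  ] [ lambda ] = [ b ]

Solving the linear system:
  x*      = (-2.6111, 0.2778, 3.6667)
  lambda* = (10.2778)
  f(x*)   = 47.25

x* = (-2.6111, 0.2778, 3.6667), lambda* = (10.2778)


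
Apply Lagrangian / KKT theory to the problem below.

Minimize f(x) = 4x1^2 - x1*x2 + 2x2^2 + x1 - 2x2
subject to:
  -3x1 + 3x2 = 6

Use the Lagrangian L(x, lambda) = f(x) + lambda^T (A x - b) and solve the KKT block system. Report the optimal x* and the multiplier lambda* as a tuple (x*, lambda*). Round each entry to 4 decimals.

Form the Lagrangian:
  L(x, lambda) = (1/2) x^T Q x + c^T x + lambda^T (A x - b)
Stationarity (grad_x L = 0): Q x + c + A^T lambda = 0.
Primal feasibility: A x = b.

This gives the KKT block system:
  [ Q   A^T ] [ x     ]   [-c ]
  [ A    0  ] [ lambda ] = [ b ]

Solving the linear system:
  x*      = (-0.5, 1.5)
  lambda* = (-1.5)
  f(x*)   = 2.75

x* = (-0.5, 1.5), lambda* = (-1.5)


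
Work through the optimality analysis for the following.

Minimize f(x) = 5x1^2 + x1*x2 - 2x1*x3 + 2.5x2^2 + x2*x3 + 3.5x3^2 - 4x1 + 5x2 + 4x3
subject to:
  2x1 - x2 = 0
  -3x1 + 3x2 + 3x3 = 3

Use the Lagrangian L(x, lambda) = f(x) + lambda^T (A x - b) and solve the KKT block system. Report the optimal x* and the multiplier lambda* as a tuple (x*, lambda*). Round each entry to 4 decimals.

Form the Lagrangian:
  L(x, lambda) = (1/2) x^T Q x + c^T x + lambda^T (A x - b)
Stationarity (grad_x L = 0): Q x + c + A^T lambda = 0.
Primal feasibility: A x = b.

This gives the KKT block system:
  [ Q   A^T ] [ x     ]   [-c ]
  [ A    0  ] [ lambda ] = [ b ]

Solving the linear system:
  x*      = (0.122, 0.2439, 0.878)
  lambda* = (-2.9268, -3.3821)
  f(x*)   = 7.1951

x* = (0.122, 0.2439, 0.878), lambda* = (-2.9268, -3.3821)


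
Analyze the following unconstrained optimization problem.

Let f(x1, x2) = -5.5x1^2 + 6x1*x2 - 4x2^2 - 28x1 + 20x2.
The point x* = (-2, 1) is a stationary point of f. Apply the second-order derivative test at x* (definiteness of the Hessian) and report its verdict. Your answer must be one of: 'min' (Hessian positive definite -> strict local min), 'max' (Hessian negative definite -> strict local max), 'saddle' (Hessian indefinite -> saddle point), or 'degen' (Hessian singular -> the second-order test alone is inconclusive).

Compute the Hessian H = grad^2 f:
  H = [[-11, 6], [6, -8]]
Verify stationarity: grad f(x*) = H x* + g = (0, 0).
Eigenvalues of H: -15.6847, -3.3153.
Both eigenvalues < 0, so H is negative definite -> x* is a strict local max.

max


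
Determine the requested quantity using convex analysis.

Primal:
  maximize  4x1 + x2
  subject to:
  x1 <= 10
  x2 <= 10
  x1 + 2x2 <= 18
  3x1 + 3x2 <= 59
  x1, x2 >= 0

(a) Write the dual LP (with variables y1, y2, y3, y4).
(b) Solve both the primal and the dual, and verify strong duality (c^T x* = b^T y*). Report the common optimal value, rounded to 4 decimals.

The standard primal-dual pair for 'max c^T x s.t. A x <= b, x >= 0' is:
  Dual:  min b^T y  s.t.  A^T y >= c,  y >= 0.

So the dual LP is:
  minimize  10y1 + 10y2 + 18y3 + 59y4
  subject to:
    y1 + y3 + 3y4 >= 4
    y2 + 2y3 + 3y4 >= 1
    y1, y2, y3, y4 >= 0

Solving the primal: x* = (10, 4).
  primal value c^T x* = 44.
Solving the dual: y* = (3.5, 0, 0.5, 0).
  dual value b^T y* = 44.
Strong duality: c^T x* = b^T y*. Confirmed.

44


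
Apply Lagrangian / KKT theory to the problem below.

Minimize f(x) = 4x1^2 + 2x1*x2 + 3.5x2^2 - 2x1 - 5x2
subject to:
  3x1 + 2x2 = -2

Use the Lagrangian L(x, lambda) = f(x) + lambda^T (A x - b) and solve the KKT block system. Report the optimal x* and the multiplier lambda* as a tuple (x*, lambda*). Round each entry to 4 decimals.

Form the Lagrangian:
  L(x, lambda) = (1/2) x^T Q x + c^T x + lambda^T (A x - b)
Stationarity (grad_x L = 0): Q x + c + A^T lambda = 0.
Primal feasibility: A x = b.

This gives the KKT block system:
  [ Q   A^T ] [ x     ]   [-c ]
  [ A    0  ] [ lambda ] = [ b ]

Solving the linear system:
  x*      = (-0.7887, 0.1831)
  lambda* = (2.6479)
  f(x*)   = 2.9789

x* = (-0.7887, 0.1831), lambda* = (2.6479)
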